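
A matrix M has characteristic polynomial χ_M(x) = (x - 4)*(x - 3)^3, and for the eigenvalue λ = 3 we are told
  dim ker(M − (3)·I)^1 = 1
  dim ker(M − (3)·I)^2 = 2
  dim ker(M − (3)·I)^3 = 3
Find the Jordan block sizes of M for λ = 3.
Block sizes for λ = 3: [3]

From the dimensions of kernels of powers, the number of Jordan blocks of size at least j is d_j − d_{j−1} where d_j = dim ker(N^j) (with d_0 = 0). Computing the differences gives [1, 1, 1].
The number of blocks of size exactly k is (#blocks of size ≥ k) − (#blocks of size ≥ k + 1), so the partition is: 1 block(s) of size 3.
In nonincreasing order the block sizes are [3].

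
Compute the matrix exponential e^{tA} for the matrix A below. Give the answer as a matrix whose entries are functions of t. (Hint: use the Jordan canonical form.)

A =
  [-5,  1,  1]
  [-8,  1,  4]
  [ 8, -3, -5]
e^{tA} =
  [2*t^2*exp(-3*t) - 2*t*exp(-3*t) + exp(-3*t), -t^2*exp(-3*t)/2 + t*exp(-3*t), t*exp(-3*t)]
  [8*t^2*exp(-3*t) - 8*t*exp(-3*t), -2*t^2*exp(-3*t) + 4*t*exp(-3*t) + exp(-3*t), 4*t*exp(-3*t)]
  [-4*t^2*exp(-3*t) + 8*t*exp(-3*t), t^2*exp(-3*t) - 3*t*exp(-3*t), -2*t*exp(-3*t) + exp(-3*t)]

Strategy: write A = P · J · P⁻¹ where J is a Jordan canonical form, so e^{tA} = P · e^{tJ} · P⁻¹, and e^{tJ} can be computed block-by-block.

A has Jordan form
J =
  [-3,  1,  0]
  [ 0, -3,  1]
  [ 0,  0, -3]
(up to reordering of blocks).

Per-block formulas:
  For a 3×3 Jordan block J_3(-3): exp(t · J_3(-3)) = e^(-3t)·(I + t·N + (t^2/2)·N^2), where N is the 3×3 nilpotent shift.

After assembling e^{tJ} and conjugating by P, we get:

e^{tA} =
  [2*t^2*exp(-3*t) - 2*t*exp(-3*t) + exp(-3*t), -t^2*exp(-3*t)/2 + t*exp(-3*t), t*exp(-3*t)]
  [8*t^2*exp(-3*t) - 8*t*exp(-3*t), -2*t^2*exp(-3*t) + 4*t*exp(-3*t) + exp(-3*t), 4*t*exp(-3*t)]
  [-4*t^2*exp(-3*t) + 8*t*exp(-3*t), t^2*exp(-3*t) - 3*t*exp(-3*t), -2*t*exp(-3*t) + exp(-3*t)]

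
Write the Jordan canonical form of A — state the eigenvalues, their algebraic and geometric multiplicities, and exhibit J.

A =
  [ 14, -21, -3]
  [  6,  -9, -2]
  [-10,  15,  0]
J_2(0) ⊕ J_1(5)

The characteristic polynomial is
  det(x·I − A) = x^3 - 5*x^2 = x^2*(x - 5)

Eigenvalues and multiplicities (the geometric multiplicity of λ is n − rank(A − λI), which equals the number of Jordan blocks for λ):
  λ = 0: algebraic multiplicity = 2, geometric multiplicity = 1
  λ = 5: algebraic multiplicity = 1, geometric multiplicity = 1

Determining the block sizes for each eigenvalue:
  λ = 0: one block (gm = 1), so the single block has size am = 2 → block sizes [2]
  λ = 5: one block (gm = 1), so the single block has size am = 1 → block sizes [1]

Assembling the blocks gives a Jordan form
J =
  [0, 1, 0]
  [0, 0, 0]
  [0, 0, 5]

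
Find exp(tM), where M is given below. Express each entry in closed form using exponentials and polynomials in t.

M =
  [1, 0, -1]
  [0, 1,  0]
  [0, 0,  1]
e^{tM} =
  [exp(t), 0, -t*exp(t)]
  [0, exp(t), 0]
  [0, 0, exp(t)]

Strategy: write M = P · J · P⁻¹ where J is a Jordan canonical form, so e^{tM} = P · e^{tJ} · P⁻¹, and e^{tJ} can be computed block-by-block.

M has Jordan form
J =
  [1, 1, 0]
  [0, 1, 0]
  [0, 0, 1]
(up to reordering of blocks).

Per-block formulas:
  For a 2×2 Jordan block J_2(1): exp(t · J_2(1)) = e^(1t)·(I + t·N), where N is the 2×2 nilpotent shift.
  For a 1×1 block at λ = 1: exp(t · [1]) = [e^(1t)].

After assembling e^{tJ} and conjugating by P, we get:

e^{tM} =
  [exp(t), 0, -t*exp(t)]
  [0, exp(t), 0]
  [0, 0, exp(t)]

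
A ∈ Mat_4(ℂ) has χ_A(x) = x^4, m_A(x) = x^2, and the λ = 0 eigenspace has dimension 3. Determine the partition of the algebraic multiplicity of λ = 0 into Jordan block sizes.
Block sizes for λ = 0: [2, 1, 1]

Step 1 — from the characteristic polynomial, algebraic multiplicity of λ = 0 is 4. From dim ker(A − (0)·I) = 3, there are exactly 3 Jordan blocks for λ = 0.
Step 2 — from the minimal polynomial, the factor (x − 0)^2 tells us the largest block for λ = 0 has size 2.
Step 3 — with total size 4, 3 blocks, and largest block 2, the block sizes (in nonincreasing order) are [2, 1, 1].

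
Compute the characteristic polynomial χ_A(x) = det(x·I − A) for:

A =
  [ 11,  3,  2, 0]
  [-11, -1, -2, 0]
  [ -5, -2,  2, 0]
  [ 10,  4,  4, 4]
x^4 - 16*x^3 + 96*x^2 - 256*x + 256

Expanding det(x·I − A) (e.g. by cofactor expansion or by noting that A is similar to its Jordan form J, which has the same characteristic polynomial as A) gives
  χ_A(x) = x^4 - 16*x^3 + 96*x^2 - 256*x + 256
which factors as (x - 4)^4. The eigenvalues (with algebraic multiplicities) are λ = 4 with multiplicity 4.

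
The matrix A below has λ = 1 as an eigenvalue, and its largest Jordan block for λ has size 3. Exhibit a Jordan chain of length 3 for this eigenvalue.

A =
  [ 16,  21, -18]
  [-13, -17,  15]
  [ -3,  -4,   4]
A Jordan chain for λ = 1 of length 3:
v_1 = (6, -6, -2)ᵀ
v_2 = (15, -13, -3)ᵀ
v_3 = (1, 0, 0)ᵀ

Let N = A − (1)·I. We want v_3 with N^3 v_3 = 0 but N^2 v_3 ≠ 0; then v_{j-1} := N · v_j for j = 3, …, 2.

Pick v_3 = (1, 0, 0)ᵀ.
Then v_2 = N · v_3 = (15, -13, -3)ᵀ.
Then v_1 = N · v_2 = (6, -6, -2)ᵀ.

Sanity check: (A − (1)·I) v_1 = (0, 0, 0)ᵀ = 0. ✓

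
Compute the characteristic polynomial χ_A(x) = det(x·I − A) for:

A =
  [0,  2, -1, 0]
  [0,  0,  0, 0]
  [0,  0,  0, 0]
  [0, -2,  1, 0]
x^4

Expanding det(x·I − A) (e.g. by cofactor expansion or by noting that A is similar to its Jordan form J, which has the same characteristic polynomial as A) gives
  χ_A(x) = x^4
which factors as x^4. The eigenvalues (with algebraic multiplicities) are λ = 0 with multiplicity 4.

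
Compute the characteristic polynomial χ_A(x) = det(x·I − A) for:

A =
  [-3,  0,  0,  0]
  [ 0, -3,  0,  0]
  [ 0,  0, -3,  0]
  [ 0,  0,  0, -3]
x^4 + 12*x^3 + 54*x^2 + 108*x + 81

Expanding det(x·I − A) (e.g. by cofactor expansion or by noting that A is similar to its Jordan form J, which has the same characteristic polynomial as A) gives
  χ_A(x) = x^4 + 12*x^3 + 54*x^2 + 108*x + 81
which factors as (x + 3)^4. The eigenvalues (with algebraic multiplicities) are λ = -3 with multiplicity 4.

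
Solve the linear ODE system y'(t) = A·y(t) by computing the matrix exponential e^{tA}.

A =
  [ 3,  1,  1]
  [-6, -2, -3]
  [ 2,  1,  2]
e^{tA} =
  [2*t*exp(t) + exp(t), t*exp(t), t*exp(t)]
  [-6*t*exp(t), -3*t*exp(t) + exp(t), -3*t*exp(t)]
  [2*t*exp(t), t*exp(t), t*exp(t) + exp(t)]

Strategy: write A = P · J · P⁻¹ where J is a Jordan canonical form, so e^{tA} = P · e^{tJ} · P⁻¹, and e^{tJ} can be computed block-by-block.

A has Jordan form
J =
  [1, 1, 0]
  [0, 1, 0]
  [0, 0, 1]
(up to reordering of blocks).

Per-block formulas:
  For a 1×1 block at λ = 1: exp(t · [1]) = [e^(1t)].
  For a 2×2 Jordan block J_2(1): exp(t · J_2(1)) = e^(1t)·(I + t·N), where N is the 2×2 nilpotent shift.

After assembling e^{tJ} and conjugating by P, we get:

e^{tA} =
  [2*t*exp(t) + exp(t), t*exp(t), t*exp(t)]
  [-6*t*exp(t), -3*t*exp(t) + exp(t), -3*t*exp(t)]
  [2*t*exp(t), t*exp(t), t*exp(t) + exp(t)]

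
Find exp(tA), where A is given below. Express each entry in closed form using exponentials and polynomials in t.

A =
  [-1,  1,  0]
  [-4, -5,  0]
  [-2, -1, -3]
e^{tA} =
  [2*t*exp(-3*t) + exp(-3*t), t*exp(-3*t), 0]
  [-4*t*exp(-3*t), -2*t*exp(-3*t) + exp(-3*t), 0]
  [-2*t*exp(-3*t), -t*exp(-3*t), exp(-3*t)]

Strategy: write A = P · J · P⁻¹ where J is a Jordan canonical form, so e^{tA} = P · e^{tJ} · P⁻¹, and e^{tJ} can be computed block-by-block.

A has Jordan form
J =
  [-3,  1,  0]
  [ 0, -3,  0]
  [ 0,  0, -3]
(up to reordering of blocks).

Per-block formulas:
  For a 1×1 block at λ = -3: exp(t · [-3]) = [e^(-3t)].
  For a 2×2 Jordan block J_2(-3): exp(t · J_2(-3)) = e^(-3t)·(I + t·N), where N is the 2×2 nilpotent shift.

After assembling e^{tJ} and conjugating by P, we get:

e^{tA} =
  [2*t*exp(-3*t) + exp(-3*t), t*exp(-3*t), 0]
  [-4*t*exp(-3*t), -2*t*exp(-3*t) + exp(-3*t), 0]
  [-2*t*exp(-3*t), -t*exp(-3*t), exp(-3*t)]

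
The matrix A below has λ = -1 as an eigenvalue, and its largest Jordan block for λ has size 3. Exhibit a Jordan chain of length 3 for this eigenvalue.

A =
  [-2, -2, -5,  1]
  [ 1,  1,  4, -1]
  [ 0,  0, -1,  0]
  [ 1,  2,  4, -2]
A Jordan chain for λ = -1 of length 3:
v_1 = (1, -1, 0, -1)ᵀ
v_2 = (-5, 4, 0, 4)ᵀ
v_3 = (0, 0, 1, 0)ᵀ

Let N = A − (-1)·I. We want v_3 with N^3 v_3 = 0 but N^2 v_3 ≠ 0; then v_{j-1} := N · v_j for j = 3, …, 2.

Pick v_3 = (0, 0, 1, 0)ᵀ.
Then v_2 = N · v_3 = (-5, 4, 0, 4)ᵀ.
Then v_1 = N · v_2 = (1, -1, 0, -1)ᵀ.

Sanity check: (A − (-1)·I) v_1 = (0, 0, 0, 0)ᵀ = 0. ✓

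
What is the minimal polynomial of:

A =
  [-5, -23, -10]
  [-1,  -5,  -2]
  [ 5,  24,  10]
x^3

The characteristic polynomial is χ_A(x) = x^3, so the eigenvalues are known. The minimal polynomial is
  m_A(x) = Π_λ (x − λ)^{k_λ}
where k_λ is the size of the *largest* Jordan block for λ (equivalently, the smallest k with (A − λI)^k v = 0 for every generalised eigenvector v of λ).

  λ = 0: largest Jordan block has size 3, contributing (x − 0)^3

So m_A(x) = x^3 = x^3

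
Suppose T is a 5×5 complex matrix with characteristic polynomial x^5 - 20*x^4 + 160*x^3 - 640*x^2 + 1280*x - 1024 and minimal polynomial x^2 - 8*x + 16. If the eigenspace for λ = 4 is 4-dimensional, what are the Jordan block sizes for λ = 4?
Block sizes for λ = 4: [2, 1, 1, 1]

Step 1 — from the characteristic polynomial, algebraic multiplicity of λ = 4 is 5. From dim ker(T − (4)·I) = 4, there are exactly 4 Jordan blocks for λ = 4.
Step 2 — from the minimal polynomial, the factor (x − 4)^2 tells us the largest block for λ = 4 has size 2.
Step 3 — with total size 5, 4 blocks, and largest block 2, the block sizes (in nonincreasing order) are [2, 1, 1, 1].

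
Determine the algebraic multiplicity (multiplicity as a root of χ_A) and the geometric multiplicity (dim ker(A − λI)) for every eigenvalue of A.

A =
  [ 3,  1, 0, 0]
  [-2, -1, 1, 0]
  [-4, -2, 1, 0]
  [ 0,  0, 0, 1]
λ = 1: alg = 4, geom = 2

Step 1 — factor the characteristic polynomial to read off the algebraic multiplicities:
  χ_A(x) = (x - 1)^4

Step 2 — compute geometric multiplicities via the rank-nullity identity g(λ) = n − rank(A − λI):
  rank(A − (1)·I) = 2, so dim ker(A − (1)·I) = n − 2 = 2

Summary:
  λ = 1: algebraic multiplicity = 4, geometric multiplicity = 2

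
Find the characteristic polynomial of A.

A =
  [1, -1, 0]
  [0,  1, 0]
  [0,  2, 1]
x^3 - 3*x^2 + 3*x - 1

Expanding det(x·I − A) (e.g. by cofactor expansion or by noting that A is similar to its Jordan form J, which has the same characteristic polynomial as A) gives
  χ_A(x) = x^3 - 3*x^2 + 3*x - 1
which factors as (x - 1)^3. The eigenvalues (with algebraic multiplicities) are λ = 1 with multiplicity 3.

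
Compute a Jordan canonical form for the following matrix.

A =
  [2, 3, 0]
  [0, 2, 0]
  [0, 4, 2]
J_2(2) ⊕ J_1(2)

The characteristic polynomial is
  det(x·I − A) = x^3 - 6*x^2 + 12*x - 8 = (x - 2)^3

Eigenvalues and multiplicities (the geometric multiplicity of λ is n − rank(A − λI), which equals the number of Jordan blocks for λ):
  λ = 2: algebraic multiplicity = 3, geometric multiplicity = 2

Determining the block sizes for each eigenvalue:
  λ = 2: 2 blocks summing to 3 forces exactly one block of size 2 and the rest size 1 → block sizes [2, 1]

Assembling the blocks gives a Jordan form
J =
  [2, 1, 0]
  [0, 2, 0]
  [0, 0, 2]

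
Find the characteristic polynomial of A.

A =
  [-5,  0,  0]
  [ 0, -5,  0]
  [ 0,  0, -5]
x^3 + 15*x^2 + 75*x + 125

Expanding det(x·I − A) (e.g. by cofactor expansion or by noting that A is similar to its Jordan form J, which has the same characteristic polynomial as A) gives
  χ_A(x) = x^3 + 15*x^2 + 75*x + 125
which factors as (x + 5)^3. The eigenvalues (with algebraic multiplicities) are λ = -5 with multiplicity 3.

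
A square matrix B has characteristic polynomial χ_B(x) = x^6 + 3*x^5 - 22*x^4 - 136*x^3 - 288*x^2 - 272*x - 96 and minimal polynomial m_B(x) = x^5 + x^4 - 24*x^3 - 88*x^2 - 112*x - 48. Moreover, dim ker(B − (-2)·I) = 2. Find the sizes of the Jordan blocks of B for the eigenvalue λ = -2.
Block sizes for λ = -2: [3, 1]

Step 1 — from the characteristic polynomial, algebraic multiplicity of λ = -2 is 4. From dim ker(B − (-2)·I) = 2, there are exactly 2 Jordan blocks for λ = -2.
Step 2 — from the minimal polynomial, the factor (x + 2)^3 tells us the largest block for λ = -2 has size 3.
Step 3 — with total size 4, 2 blocks, and largest block 3, the block sizes (in nonincreasing order) are [3, 1].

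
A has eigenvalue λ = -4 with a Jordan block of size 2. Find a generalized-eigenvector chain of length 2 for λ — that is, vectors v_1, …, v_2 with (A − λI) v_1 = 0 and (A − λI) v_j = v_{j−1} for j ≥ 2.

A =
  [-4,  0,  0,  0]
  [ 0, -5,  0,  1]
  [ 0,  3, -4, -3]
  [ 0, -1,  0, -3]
A Jordan chain for λ = -4 of length 2:
v_1 = (0, -1, 3, -1)ᵀ
v_2 = (0, 1, 0, 0)ᵀ

Let N = A − (-4)·I. We want v_2 with N^2 v_2 = 0 but N^1 v_2 ≠ 0; then v_{j-1} := N · v_j for j = 2, …, 2.

Pick v_2 = (0, 1, 0, 0)ᵀ.
Then v_1 = N · v_2 = (0, -1, 3, -1)ᵀ.

Sanity check: (A − (-4)·I) v_1 = (0, 0, 0, 0)ᵀ = 0. ✓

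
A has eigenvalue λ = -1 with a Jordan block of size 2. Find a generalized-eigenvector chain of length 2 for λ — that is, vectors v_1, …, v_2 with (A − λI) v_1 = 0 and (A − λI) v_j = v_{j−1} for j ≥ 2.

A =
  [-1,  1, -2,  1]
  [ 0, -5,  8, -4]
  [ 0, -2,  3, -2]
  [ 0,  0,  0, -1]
A Jordan chain for λ = -1 of length 2:
v_1 = (1, -4, -2, 0)ᵀ
v_2 = (0, 1, 0, 0)ᵀ

Let N = A − (-1)·I. We want v_2 with N^2 v_2 = 0 but N^1 v_2 ≠ 0; then v_{j-1} := N · v_j for j = 2, …, 2.

Pick v_2 = (0, 1, 0, 0)ᵀ.
Then v_1 = N · v_2 = (1, -4, -2, 0)ᵀ.

Sanity check: (A − (-1)·I) v_1 = (0, 0, 0, 0)ᵀ = 0. ✓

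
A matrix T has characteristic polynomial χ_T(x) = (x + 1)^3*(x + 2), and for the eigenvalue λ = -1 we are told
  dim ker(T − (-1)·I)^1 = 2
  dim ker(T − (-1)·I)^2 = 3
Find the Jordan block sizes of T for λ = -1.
Block sizes for λ = -1: [2, 1]

From the dimensions of kernels of powers, the number of Jordan blocks of size at least j is d_j − d_{j−1} where d_j = dim ker(N^j) (with d_0 = 0). Computing the differences gives [2, 1].
The number of blocks of size exactly k is (#blocks of size ≥ k) − (#blocks of size ≥ k + 1), so the partition is: 1 block(s) of size 1, 1 block(s) of size 2.
In nonincreasing order the block sizes are [2, 1].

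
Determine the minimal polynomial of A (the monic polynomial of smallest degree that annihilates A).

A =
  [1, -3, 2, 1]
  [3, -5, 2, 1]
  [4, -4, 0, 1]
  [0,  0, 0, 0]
x^4 + 4*x^3 + 4*x^2

The characteristic polynomial is χ_A(x) = x^2*(x + 2)^2, so the eigenvalues are known. The minimal polynomial is
  m_A(x) = Π_λ (x − λ)^{k_λ}
where k_λ is the size of the *largest* Jordan block for λ (equivalently, the smallest k with (A − λI)^k v = 0 for every generalised eigenvector v of λ).

  λ = -2: largest Jordan block has size 2, contributing (x + 2)^2
  λ = 0: largest Jordan block has size 2, contributing (x − 0)^2

So m_A(x) = x^2*(x + 2)^2 = x^4 + 4*x^3 + 4*x^2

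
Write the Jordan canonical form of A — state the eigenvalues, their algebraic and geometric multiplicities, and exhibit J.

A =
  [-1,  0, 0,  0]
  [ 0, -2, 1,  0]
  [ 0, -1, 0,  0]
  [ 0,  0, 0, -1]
J_2(-1) ⊕ J_1(-1) ⊕ J_1(-1)

The characteristic polynomial is
  det(x·I − A) = x^4 + 4*x^3 + 6*x^2 + 4*x + 1 = (x + 1)^4

Eigenvalues and multiplicities (the geometric multiplicity of λ is n − rank(A − λI), which equals the number of Jordan blocks for λ):
  λ = -1: algebraic multiplicity = 4, geometric multiplicity = 3

Determining the block sizes for each eigenvalue:
  λ = -1: 3 blocks summing to 4 forces exactly one block of size 2 and the rest size 1 → block sizes [2, 1, 1]

Assembling the blocks gives a Jordan form
J =
  [-1,  1,  0,  0]
  [ 0, -1,  0,  0]
  [ 0,  0, -1,  0]
  [ 0,  0,  0, -1]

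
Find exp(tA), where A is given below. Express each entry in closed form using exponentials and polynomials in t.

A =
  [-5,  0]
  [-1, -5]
e^{tA} =
  [exp(-5*t), 0]
  [-t*exp(-5*t), exp(-5*t)]

Strategy: write A = P · J · P⁻¹ where J is a Jordan canonical form, so e^{tA} = P · e^{tJ} · P⁻¹, and e^{tJ} can be computed block-by-block.

A has Jordan form
J =
  [-5,  1]
  [ 0, -5]
(up to reordering of blocks).

Per-block formulas:
  For a 2×2 Jordan block J_2(-5): exp(t · J_2(-5)) = e^(-5t)·(I + t·N), where N is the 2×2 nilpotent shift.

After assembling e^{tJ} and conjugating by P, we get:

e^{tA} =
  [exp(-5*t), 0]
  [-t*exp(-5*t), exp(-5*t)]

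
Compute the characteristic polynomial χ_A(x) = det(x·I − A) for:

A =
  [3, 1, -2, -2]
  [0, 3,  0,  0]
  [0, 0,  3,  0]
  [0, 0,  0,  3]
x^4 - 12*x^3 + 54*x^2 - 108*x + 81

Expanding det(x·I − A) (e.g. by cofactor expansion or by noting that A is similar to its Jordan form J, which has the same characteristic polynomial as A) gives
  χ_A(x) = x^4 - 12*x^3 + 54*x^2 - 108*x + 81
which factors as (x - 3)^4. The eigenvalues (with algebraic multiplicities) are λ = 3 with multiplicity 4.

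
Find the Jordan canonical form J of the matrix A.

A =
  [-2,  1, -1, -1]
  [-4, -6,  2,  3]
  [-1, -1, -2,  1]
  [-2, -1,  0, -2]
J_2(-3) ⊕ J_2(-3)

The characteristic polynomial is
  det(x·I − A) = x^4 + 12*x^3 + 54*x^2 + 108*x + 81 = (x + 3)^4

Eigenvalues and multiplicities (the geometric multiplicity of λ is n − rank(A − λI), which equals the number of Jordan blocks for λ):
  λ = -3: algebraic multiplicity = 4, geometric multiplicity = 2

Determining the block sizes for each eigenvalue:
  λ = -3: with am = 4 and gm = 2, the partition is not yet determined (e.g. several partitions of 4 into 2 parts exist). Let N = A − (-3)·I. Computing rank(N^1) = 2, rank(N^2) = 0; the number of blocks of size ≥ j is rank(N^{j−1}) − rank(N^j), giving [2, 2]. So we have 2 block(s) of size 2 → block sizes [2, 2]

Assembling the blocks gives a Jordan form
J =
  [-3,  1,  0,  0]
  [ 0, -3,  0,  0]
  [ 0,  0, -3,  1]
  [ 0,  0,  0, -3]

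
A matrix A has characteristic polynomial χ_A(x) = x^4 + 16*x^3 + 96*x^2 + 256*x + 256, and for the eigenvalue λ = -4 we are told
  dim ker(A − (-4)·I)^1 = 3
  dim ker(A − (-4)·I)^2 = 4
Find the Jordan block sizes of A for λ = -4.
Block sizes for λ = -4: [2, 1, 1]

From the dimensions of kernels of powers, the number of Jordan blocks of size at least j is d_j − d_{j−1} where d_j = dim ker(N^j) (with d_0 = 0). Computing the differences gives [3, 1].
The number of blocks of size exactly k is (#blocks of size ≥ k) − (#blocks of size ≥ k + 1), so the partition is: 2 block(s) of size 1, 1 block(s) of size 2.
In nonincreasing order the block sizes are [2, 1, 1].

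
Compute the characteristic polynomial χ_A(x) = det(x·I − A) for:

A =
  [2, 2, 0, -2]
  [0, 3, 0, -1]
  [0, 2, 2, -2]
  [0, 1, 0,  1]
x^4 - 8*x^3 + 24*x^2 - 32*x + 16

Expanding det(x·I − A) (e.g. by cofactor expansion or by noting that A is similar to its Jordan form J, which has the same characteristic polynomial as A) gives
  χ_A(x) = x^4 - 8*x^3 + 24*x^2 - 32*x + 16
which factors as (x - 2)^4. The eigenvalues (with algebraic multiplicities) are λ = 2 with multiplicity 4.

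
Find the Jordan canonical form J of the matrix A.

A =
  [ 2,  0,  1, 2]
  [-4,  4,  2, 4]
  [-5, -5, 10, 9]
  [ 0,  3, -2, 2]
J_2(4) ⊕ J_2(5)

The characteristic polynomial is
  det(x·I − A) = x^4 - 18*x^3 + 121*x^2 - 360*x + 400 = (x - 5)^2*(x - 4)^2

Eigenvalues and multiplicities (the geometric multiplicity of λ is n − rank(A − λI), which equals the number of Jordan blocks for λ):
  λ = 4: algebraic multiplicity = 2, geometric multiplicity = 1
  λ = 5: algebraic multiplicity = 2, geometric multiplicity = 1

Determining the block sizes for each eigenvalue:
  λ = 4: one block (gm = 1), so the single block has size am = 2 → block sizes [2]
  λ = 5: one block (gm = 1), so the single block has size am = 2 → block sizes [2]

Assembling the blocks gives a Jordan form
J =
  [4, 1, 0, 0]
  [0, 4, 0, 0]
  [0, 0, 5, 1]
  [0, 0, 0, 5]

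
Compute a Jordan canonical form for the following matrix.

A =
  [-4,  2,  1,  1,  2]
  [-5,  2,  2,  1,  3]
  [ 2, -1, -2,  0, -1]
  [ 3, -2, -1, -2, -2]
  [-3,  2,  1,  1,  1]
J_3(-1) ⊕ J_1(-1) ⊕ J_1(-1)

The characteristic polynomial is
  det(x·I − A) = x^5 + 5*x^4 + 10*x^3 + 10*x^2 + 5*x + 1 = (x + 1)^5

Eigenvalues and multiplicities (the geometric multiplicity of λ is n − rank(A − λI), which equals the number of Jordan blocks for λ):
  λ = -1: algebraic multiplicity = 5, geometric multiplicity = 3

Determining the block sizes for each eigenvalue:
  λ = -1: with am = 5 and gm = 3, the partition is not yet determined (e.g. several partitions of 5 into 3 parts exist). Let N = A − (-1)·I. Computing rank(N^1) = 2, rank(N^2) = 1, rank(N^3) = 0; the number of blocks of size ≥ j is rank(N^{j−1}) − rank(N^j), giving [3, 1, 1]. So we have 1 block(s) of size 3, 2 block(s) of size 1 → block sizes [3, 1, 1]

Assembling the blocks gives a Jordan form
J =
  [-1,  1,  0,  0,  0]
  [ 0, -1,  1,  0,  0]
  [ 0,  0, -1,  0,  0]
  [ 0,  0,  0, -1,  0]
  [ 0,  0,  0,  0, -1]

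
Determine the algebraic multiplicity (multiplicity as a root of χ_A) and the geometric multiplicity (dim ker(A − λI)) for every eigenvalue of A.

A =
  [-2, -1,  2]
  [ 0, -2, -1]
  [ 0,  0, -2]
λ = -2: alg = 3, geom = 1

Step 1 — factor the characteristic polynomial to read off the algebraic multiplicities:
  χ_A(x) = (x + 2)^3

Step 2 — compute geometric multiplicities via the rank-nullity identity g(λ) = n − rank(A − λI):
  rank(A − (-2)·I) = 2, so dim ker(A − (-2)·I) = n − 2 = 1

Summary:
  λ = -2: algebraic multiplicity = 3, geometric multiplicity = 1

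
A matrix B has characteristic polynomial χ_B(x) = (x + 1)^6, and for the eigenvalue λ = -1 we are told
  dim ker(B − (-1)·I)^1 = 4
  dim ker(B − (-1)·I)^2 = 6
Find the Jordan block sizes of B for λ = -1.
Block sizes for λ = -1: [2, 2, 1, 1]

From the dimensions of kernels of powers, the number of Jordan blocks of size at least j is d_j − d_{j−1} where d_j = dim ker(N^j) (with d_0 = 0). Computing the differences gives [4, 2].
The number of blocks of size exactly k is (#blocks of size ≥ k) − (#blocks of size ≥ k + 1), so the partition is: 2 block(s) of size 1, 2 block(s) of size 2.
In nonincreasing order the block sizes are [2, 2, 1, 1].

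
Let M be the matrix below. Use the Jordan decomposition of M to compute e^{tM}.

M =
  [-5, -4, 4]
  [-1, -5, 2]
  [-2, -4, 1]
e^{tM} =
  [-2*t*exp(-3*t) + exp(-3*t), -4*t*exp(-3*t), 4*t*exp(-3*t)]
  [-t*exp(-3*t), -2*t*exp(-3*t) + exp(-3*t), 2*t*exp(-3*t)]
  [-2*t*exp(-3*t), -4*t*exp(-3*t), 4*t*exp(-3*t) + exp(-3*t)]

Strategy: write M = P · J · P⁻¹ where J is a Jordan canonical form, so e^{tM} = P · e^{tJ} · P⁻¹, and e^{tJ} can be computed block-by-block.

M has Jordan form
J =
  [-3,  1,  0]
  [ 0, -3,  0]
  [ 0,  0, -3]
(up to reordering of blocks).

Per-block formulas:
  For a 1×1 block at λ = -3: exp(t · [-3]) = [e^(-3t)].
  For a 2×2 Jordan block J_2(-3): exp(t · J_2(-3)) = e^(-3t)·(I + t·N), where N is the 2×2 nilpotent shift.

After assembling e^{tJ} and conjugating by P, we get:

e^{tM} =
  [-2*t*exp(-3*t) + exp(-3*t), -4*t*exp(-3*t), 4*t*exp(-3*t)]
  [-t*exp(-3*t), -2*t*exp(-3*t) + exp(-3*t), 2*t*exp(-3*t)]
  [-2*t*exp(-3*t), -4*t*exp(-3*t), 4*t*exp(-3*t) + exp(-3*t)]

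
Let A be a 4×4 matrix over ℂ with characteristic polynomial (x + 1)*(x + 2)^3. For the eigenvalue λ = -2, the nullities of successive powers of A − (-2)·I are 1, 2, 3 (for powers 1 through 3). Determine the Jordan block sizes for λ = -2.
Block sizes for λ = -2: [3]

From the dimensions of kernels of powers, the number of Jordan blocks of size at least j is d_j − d_{j−1} where d_j = dim ker(N^j) (with d_0 = 0). Computing the differences gives [1, 1, 1].
The number of blocks of size exactly k is (#blocks of size ≥ k) − (#blocks of size ≥ k + 1), so the partition is: 1 block(s) of size 3.
In nonincreasing order the block sizes are [3].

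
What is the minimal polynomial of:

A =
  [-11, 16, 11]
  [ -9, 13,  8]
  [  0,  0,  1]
x^3 - 3*x^2 + 3*x - 1

The characteristic polynomial is χ_A(x) = (x - 1)^3, so the eigenvalues are known. The minimal polynomial is
  m_A(x) = Π_λ (x − λ)^{k_λ}
where k_λ is the size of the *largest* Jordan block for λ (equivalently, the smallest k with (A − λI)^k v = 0 for every generalised eigenvector v of λ).

  λ = 1: largest Jordan block has size 3, contributing (x − 1)^3

So m_A(x) = (x - 1)^3 = x^3 - 3*x^2 + 3*x - 1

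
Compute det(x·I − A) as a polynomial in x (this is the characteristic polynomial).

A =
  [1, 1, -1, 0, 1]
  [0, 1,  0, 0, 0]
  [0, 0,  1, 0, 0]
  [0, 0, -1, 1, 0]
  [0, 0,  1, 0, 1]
x^5 - 5*x^4 + 10*x^3 - 10*x^2 + 5*x - 1

Expanding det(x·I − A) (e.g. by cofactor expansion or by noting that A is similar to its Jordan form J, which has the same characteristic polynomial as A) gives
  χ_A(x) = x^5 - 5*x^4 + 10*x^3 - 10*x^2 + 5*x - 1
which factors as (x - 1)^5. The eigenvalues (with algebraic multiplicities) are λ = 1 with multiplicity 5.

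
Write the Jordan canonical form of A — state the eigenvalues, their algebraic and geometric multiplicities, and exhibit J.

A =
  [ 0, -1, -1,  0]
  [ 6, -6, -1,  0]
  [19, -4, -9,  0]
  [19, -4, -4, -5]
J_3(-5) ⊕ J_1(-5)

The characteristic polynomial is
  det(x·I − A) = x^4 + 20*x^3 + 150*x^2 + 500*x + 625 = (x + 5)^4

Eigenvalues and multiplicities (the geometric multiplicity of λ is n − rank(A − λI), which equals the number of Jordan blocks for λ):
  λ = -5: algebraic multiplicity = 4, geometric multiplicity = 2

Determining the block sizes for each eigenvalue:
  λ = -5: with am = 4 and gm = 2, the partition is not yet determined (e.g. several partitions of 4 into 2 parts exist). Let N = A − (-5)·I. Computing rank(N^1) = 2, rank(N^2) = 1, rank(N^3) = 0; the number of blocks of size ≥ j is rank(N^{j−1}) − rank(N^j), giving [2, 1, 1]. So we have 1 block(s) of size 3, 1 block(s) of size 1 → block sizes [3, 1]

Assembling the blocks gives a Jordan form
J =
  [-5,  1,  0,  0]
  [ 0, -5,  1,  0]
  [ 0,  0, -5,  0]
  [ 0,  0,  0, -5]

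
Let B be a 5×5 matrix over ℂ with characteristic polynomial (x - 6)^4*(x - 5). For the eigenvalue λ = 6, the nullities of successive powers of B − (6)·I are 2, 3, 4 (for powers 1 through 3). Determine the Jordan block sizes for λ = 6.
Block sizes for λ = 6: [3, 1]

From the dimensions of kernels of powers, the number of Jordan blocks of size at least j is d_j − d_{j−1} where d_j = dim ker(N^j) (with d_0 = 0). Computing the differences gives [2, 1, 1].
The number of blocks of size exactly k is (#blocks of size ≥ k) − (#blocks of size ≥ k + 1), so the partition is: 1 block(s) of size 1, 1 block(s) of size 3.
In nonincreasing order the block sizes are [3, 1].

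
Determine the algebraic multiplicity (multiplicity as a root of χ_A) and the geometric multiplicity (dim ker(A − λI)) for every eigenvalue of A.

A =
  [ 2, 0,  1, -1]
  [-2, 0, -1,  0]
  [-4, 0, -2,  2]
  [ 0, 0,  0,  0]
λ = 0: alg = 4, geom = 2

Step 1 — factor the characteristic polynomial to read off the algebraic multiplicities:
  χ_A(x) = x^4

Step 2 — compute geometric multiplicities via the rank-nullity identity g(λ) = n − rank(A − λI):
  rank(A − (0)·I) = 2, so dim ker(A − (0)·I) = n − 2 = 2

Summary:
  λ = 0: algebraic multiplicity = 4, geometric multiplicity = 2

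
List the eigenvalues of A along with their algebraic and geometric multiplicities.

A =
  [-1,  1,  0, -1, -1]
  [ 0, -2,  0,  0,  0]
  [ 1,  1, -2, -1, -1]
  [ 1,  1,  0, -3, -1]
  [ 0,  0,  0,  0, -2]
λ = -2: alg = 5, geom = 4

Step 1 — factor the characteristic polynomial to read off the algebraic multiplicities:
  χ_A(x) = (x + 2)^5

Step 2 — compute geometric multiplicities via the rank-nullity identity g(λ) = n − rank(A − λI):
  rank(A − (-2)·I) = 1, so dim ker(A − (-2)·I) = n − 1 = 4

Summary:
  λ = -2: algebraic multiplicity = 5, geometric multiplicity = 4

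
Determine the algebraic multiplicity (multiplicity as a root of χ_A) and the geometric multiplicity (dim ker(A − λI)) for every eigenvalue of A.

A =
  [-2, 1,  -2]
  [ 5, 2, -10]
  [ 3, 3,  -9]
λ = -3: alg = 3, geom = 2

Step 1 — factor the characteristic polynomial to read off the algebraic multiplicities:
  χ_A(x) = (x + 3)^3

Step 2 — compute geometric multiplicities via the rank-nullity identity g(λ) = n − rank(A − λI):
  rank(A − (-3)·I) = 1, so dim ker(A − (-3)·I) = n − 1 = 2

Summary:
  λ = -3: algebraic multiplicity = 3, geometric multiplicity = 2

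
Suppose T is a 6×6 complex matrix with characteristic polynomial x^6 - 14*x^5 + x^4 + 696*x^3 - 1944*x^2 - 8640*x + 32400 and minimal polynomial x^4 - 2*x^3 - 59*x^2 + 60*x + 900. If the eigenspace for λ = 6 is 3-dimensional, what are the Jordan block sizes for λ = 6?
Block sizes for λ = 6: [2, 1, 1]

Step 1 — from the characteristic polynomial, algebraic multiplicity of λ = 6 is 4. From dim ker(T − (6)·I) = 3, there are exactly 3 Jordan blocks for λ = 6.
Step 2 — from the minimal polynomial, the factor (x − 6)^2 tells us the largest block for λ = 6 has size 2.
Step 3 — with total size 4, 3 blocks, and largest block 2, the block sizes (in nonincreasing order) are [2, 1, 1].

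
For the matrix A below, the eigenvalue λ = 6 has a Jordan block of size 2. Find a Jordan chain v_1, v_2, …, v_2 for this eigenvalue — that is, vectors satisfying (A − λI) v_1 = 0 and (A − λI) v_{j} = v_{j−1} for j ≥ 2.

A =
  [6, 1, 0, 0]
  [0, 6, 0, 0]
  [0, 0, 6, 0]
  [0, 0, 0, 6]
A Jordan chain for λ = 6 of length 2:
v_1 = (1, 0, 0, 0)ᵀ
v_2 = (0, 1, 0, 0)ᵀ

Let N = A − (6)·I. We want v_2 with N^2 v_2 = 0 but N^1 v_2 ≠ 0; then v_{j-1} := N · v_j for j = 2, …, 2.

Pick v_2 = (0, 1, 0, 0)ᵀ.
Then v_1 = N · v_2 = (1, 0, 0, 0)ᵀ.

Sanity check: (A − (6)·I) v_1 = (0, 0, 0, 0)ᵀ = 0. ✓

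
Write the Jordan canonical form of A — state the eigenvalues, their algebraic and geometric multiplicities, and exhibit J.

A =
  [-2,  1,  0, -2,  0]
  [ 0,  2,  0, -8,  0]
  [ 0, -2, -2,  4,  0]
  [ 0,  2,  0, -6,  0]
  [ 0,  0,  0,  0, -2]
J_2(-2) ⊕ J_1(-2) ⊕ J_1(-2) ⊕ J_1(-2)

The characteristic polynomial is
  det(x·I − A) = x^5 + 10*x^4 + 40*x^3 + 80*x^2 + 80*x + 32 = (x + 2)^5

Eigenvalues and multiplicities (the geometric multiplicity of λ is n − rank(A − λI), which equals the number of Jordan blocks for λ):
  λ = -2: algebraic multiplicity = 5, geometric multiplicity = 4

Determining the block sizes for each eigenvalue:
  λ = -2: 4 blocks summing to 5 forces exactly one block of size 2 and the rest size 1 → block sizes [2, 1, 1, 1]

Assembling the blocks gives a Jordan form
J =
  [-2,  1,  0,  0,  0]
  [ 0, -2,  0,  0,  0]
  [ 0,  0, -2,  0,  0]
  [ 0,  0,  0, -2,  0]
  [ 0,  0,  0,  0, -2]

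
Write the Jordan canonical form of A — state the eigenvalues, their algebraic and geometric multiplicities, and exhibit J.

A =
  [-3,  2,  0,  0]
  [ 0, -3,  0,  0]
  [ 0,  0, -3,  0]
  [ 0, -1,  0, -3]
J_2(-3) ⊕ J_1(-3) ⊕ J_1(-3)

The characteristic polynomial is
  det(x·I − A) = x^4 + 12*x^3 + 54*x^2 + 108*x + 81 = (x + 3)^4

Eigenvalues and multiplicities (the geometric multiplicity of λ is n − rank(A − λI), which equals the number of Jordan blocks for λ):
  λ = -3: algebraic multiplicity = 4, geometric multiplicity = 3

Determining the block sizes for each eigenvalue:
  λ = -3: 3 blocks summing to 4 forces exactly one block of size 2 and the rest size 1 → block sizes [2, 1, 1]

Assembling the blocks gives a Jordan form
J =
  [-3,  1,  0,  0]
  [ 0, -3,  0,  0]
  [ 0,  0, -3,  0]
  [ 0,  0,  0, -3]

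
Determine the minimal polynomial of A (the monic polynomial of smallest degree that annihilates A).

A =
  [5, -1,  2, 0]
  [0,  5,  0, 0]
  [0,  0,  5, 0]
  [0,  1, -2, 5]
x^2 - 10*x + 25

The characteristic polynomial is χ_A(x) = (x - 5)^4, so the eigenvalues are known. The minimal polynomial is
  m_A(x) = Π_λ (x − λ)^{k_λ}
where k_λ is the size of the *largest* Jordan block for λ (equivalently, the smallest k with (A − λI)^k v = 0 for every generalised eigenvector v of λ).

  λ = 5: largest Jordan block has size 2, contributing (x − 5)^2

So m_A(x) = (x - 5)^2 = x^2 - 10*x + 25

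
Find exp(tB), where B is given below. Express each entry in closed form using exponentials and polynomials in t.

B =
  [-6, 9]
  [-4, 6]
e^{tB} =
  [1 - 6*t, 9*t]
  [-4*t, 6*t + 1]

Strategy: write B = P · J · P⁻¹ where J is a Jordan canonical form, so e^{tB} = P · e^{tJ} · P⁻¹, and e^{tJ} can be computed block-by-block.

B has Jordan form
J =
  [0, 1]
  [0, 0]
(up to reordering of blocks).

Per-block formulas:
  For a 2×2 Jordan block J_2(0): exp(t · J_2(0)) = e^(0t)·(I + t·N), where N is the 2×2 nilpotent shift.

After assembling e^{tJ} and conjugating by P, we get:

e^{tB} =
  [1 - 6*t, 9*t]
  [-4*t, 6*t + 1]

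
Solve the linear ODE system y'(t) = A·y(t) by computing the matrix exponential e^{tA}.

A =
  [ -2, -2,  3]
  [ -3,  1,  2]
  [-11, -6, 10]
e^{tA} =
  [-t^2*exp(3*t) - 5*t*exp(3*t) + exp(3*t), -2*t^2*exp(3*t) - 2*t*exp(3*t), t^2*exp(3*t) + 3*t*exp(3*t)]
  [-t^2*exp(3*t)/2 - 3*t*exp(3*t), -t^2*exp(3*t) - 2*t*exp(3*t) + exp(3*t), t^2*exp(3*t)/2 + 2*t*exp(3*t)]
  [-2*t^2*exp(3*t) - 11*t*exp(3*t), -4*t^2*exp(3*t) - 6*t*exp(3*t), 2*t^2*exp(3*t) + 7*t*exp(3*t) + exp(3*t)]

Strategy: write A = P · J · P⁻¹ where J is a Jordan canonical form, so e^{tA} = P · e^{tJ} · P⁻¹, and e^{tJ} can be computed block-by-block.

A has Jordan form
J =
  [3, 1, 0]
  [0, 3, 1]
  [0, 0, 3]
(up to reordering of blocks).

Per-block formulas:
  For a 3×3 Jordan block J_3(3): exp(t · J_3(3)) = e^(3t)·(I + t·N + (t^2/2)·N^2), where N is the 3×3 nilpotent shift.

After assembling e^{tJ} and conjugating by P, we get:

e^{tA} =
  [-t^2*exp(3*t) - 5*t*exp(3*t) + exp(3*t), -2*t^2*exp(3*t) - 2*t*exp(3*t), t^2*exp(3*t) + 3*t*exp(3*t)]
  [-t^2*exp(3*t)/2 - 3*t*exp(3*t), -t^2*exp(3*t) - 2*t*exp(3*t) + exp(3*t), t^2*exp(3*t)/2 + 2*t*exp(3*t)]
  [-2*t^2*exp(3*t) - 11*t*exp(3*t), -4*t^2*exp(3*t) - 6*t*exp(3*t), 2*t^2*exp(3*t) + 7*t*exp(3*t) + exp(3*t)]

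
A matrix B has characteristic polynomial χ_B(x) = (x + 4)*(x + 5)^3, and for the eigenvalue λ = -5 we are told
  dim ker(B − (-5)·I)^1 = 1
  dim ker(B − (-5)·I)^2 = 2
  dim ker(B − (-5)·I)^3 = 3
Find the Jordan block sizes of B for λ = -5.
Block sizes for λ = -5: [3]

From the dimensions of kernels of powers, the number of Jordan blocks of size at least j is d_j − d_{j−1} where d_j = dim ker(N^j) (with d_0 = 0). Computing the differences gives [1, 1, 1].
The number of blocks of size exactly k is (#blocks of size ≥ k) − (#blocks of size ≥ k + 1), so the partition is: 1 block(s) of size 3.
In nonincreasing order the block sizes are [3].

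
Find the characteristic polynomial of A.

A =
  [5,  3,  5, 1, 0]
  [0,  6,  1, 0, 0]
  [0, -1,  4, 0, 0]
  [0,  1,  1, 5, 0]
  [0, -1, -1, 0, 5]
x^5 - 25*x^4 + 250*x^3 - 1250*x^2 + 3125*x - 3125

Expanding det(x·I − A) (e.g. by cofactor expansion or by noting that A is similar to its Jordan form J, which has the same characteristic polynomial as A) gives
  χ_A(x) = x^5 - 25*x^4 + 250*x^3 - 1250*x^2 + 3125*x - 3125
which factors as (x - 5)^5. The eigenvalues (with algebraic multiplicities) are λ = 5 with multiplicity 5.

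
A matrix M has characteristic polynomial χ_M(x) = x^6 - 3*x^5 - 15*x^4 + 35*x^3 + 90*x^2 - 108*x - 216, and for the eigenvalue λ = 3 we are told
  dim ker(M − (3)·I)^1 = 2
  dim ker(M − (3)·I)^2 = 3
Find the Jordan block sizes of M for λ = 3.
Block sizes for λ = 3: [2, 1]

From the dimensions of kernels of powers, the number of Jordan blocks of size at least j is d_j − d_{j−1} where d_j = dim ker(N^j) (with d_0 = 0). Computing the differences gives [2, 1].
The number of blocks of size exactly k is (#blocks of size ≥ k) − (#blocks of size ≥ k + 1), so the partition is: 1 block(s) of size 1, 1 block(s) of size 2.
In nonincreasing order the block sizes are [2, 1].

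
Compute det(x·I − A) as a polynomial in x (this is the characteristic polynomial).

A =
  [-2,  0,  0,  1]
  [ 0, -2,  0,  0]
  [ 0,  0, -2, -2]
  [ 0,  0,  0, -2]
x^4 + 8*x^3 + 24*x^2 + 32*x + 16

Expanding det(x·I − A) (e.g. by cofactor expansion or by noting that A is similar to its Jordan form J, which has the same characteristic polynomial as A) gives
  χ_A(x) = x^4 + 8*x^3 + 24*x^2 + 32*x + 16
which factors as (x + 2)^4. The eigenvalues (with algebraic multiplicities) are λ = -2 with multiplicity 4.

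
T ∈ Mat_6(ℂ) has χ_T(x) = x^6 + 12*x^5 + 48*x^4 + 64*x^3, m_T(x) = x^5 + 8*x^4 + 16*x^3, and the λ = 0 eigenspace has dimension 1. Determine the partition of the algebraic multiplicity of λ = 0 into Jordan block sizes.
Block sizes for λ = 0: [3]

Step 1 — from the characteristic polynomial, algebraic multiplicity of λ = 0 is 3. From dim ker(T − (0)·I) = 1, there are exactly 1 Jordan blocks for λ = 0.
Step 2 — from the minimal polynomial, the factor (x − 0)^3 tells us the largest block for λ = 0 has size 3.
Step 3 — with total size 3, 1 blocks, and largest block 3, the block sizes (in nonincreasing order) are [3].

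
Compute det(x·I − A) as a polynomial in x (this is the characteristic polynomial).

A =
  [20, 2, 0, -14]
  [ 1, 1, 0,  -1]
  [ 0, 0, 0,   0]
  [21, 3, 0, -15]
x^4 - 6*x^3

Expanding det(x·I − A) (e.g. by cofactor expansion or by noting that A is similar to its Jordan form J, which has the same characteristic polynomial as A) gives
  χ_A(x) = x^4 - 6*x^3
which factors as x^3*(x - 6). The eigenvalues (with algebraic multiplicities) are λ = 0 with multiplicity 3, λ = 6 with multiplicity 1.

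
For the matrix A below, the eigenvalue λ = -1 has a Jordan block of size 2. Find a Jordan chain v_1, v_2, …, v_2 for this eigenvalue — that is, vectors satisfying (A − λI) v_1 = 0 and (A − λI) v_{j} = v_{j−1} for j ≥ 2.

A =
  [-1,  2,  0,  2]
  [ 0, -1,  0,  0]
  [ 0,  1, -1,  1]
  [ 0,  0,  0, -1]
A Jordan chain for λ = -1 of length 2:
v_1 = (2, 0, 1, 0)ᵀ
v_2 = (0, 1, 0, 0)ᵀ

Let N = A − (-1)·I. We want v_2 with N^2 v_2 = 0 but N^1 v_2 ≠ 0; then v_{j-1} := N · v_j for j = 2, …, 2.

Pick v_2 = (0, 1, 0, 0)ᵀ.
Then v_1 = N · v_2 = (2, 0, 1, 0)ᵀ.

Sanity check: (A − (-1)·I) v_1 = (0, 0, 0, 0)ᵀ = 0. ✓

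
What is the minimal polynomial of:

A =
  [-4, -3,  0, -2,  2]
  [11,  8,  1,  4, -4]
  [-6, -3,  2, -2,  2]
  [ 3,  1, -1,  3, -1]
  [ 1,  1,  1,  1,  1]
x^3 - 6*x^2 + 12*x - 8

The characteristic polynomial is χ_A(x) = (x - 2)^5, so the eigenvalues are known. The minimal polynomial is
  m_A(x) = Π_λ (x − λ)^{k_λ}
where k_λ is the size of the *largest* Jordan block for λ (equivalently, the smallest k with (A − λI)^k v = 0 for every generalised eigenvector v of λ).

  λ = 2: largest Jordan block has size 3, contributing (x − 2)^3

So m_A(x) = (x - 2)^3 = x^3 - 6*x^2 + 12*x - 8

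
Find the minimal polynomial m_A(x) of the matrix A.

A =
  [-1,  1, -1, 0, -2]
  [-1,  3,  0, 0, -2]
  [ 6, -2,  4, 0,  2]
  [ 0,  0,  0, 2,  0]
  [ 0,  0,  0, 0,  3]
x^4 - 9*x^3 + 30*x^2 - 44*x + 24

The characteristic polynomial is χ_A(x) = (x - 3)*(x - 2)^4, so the eigenvalues are known. The minimal polynomial is
  m_A(x) = Π_λ (x − λ)^{k_λ}
where k_λ is the size of the *largest* Jordan block for λ (equivalently, the smallest k with (A − λI)^k v = 0 for every generalised eigenvector v of λ).

  λ = 2: largest Jordan block has size 3, contributing (x − 2)^3
  λ = 3: largest Jordan block has size 1, contributing (x − 3)

So m_A(x) = (x - 3)*(x - 2)^3 = x^4 - 9*x^3 + 30*x^2 - 44*x + 24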